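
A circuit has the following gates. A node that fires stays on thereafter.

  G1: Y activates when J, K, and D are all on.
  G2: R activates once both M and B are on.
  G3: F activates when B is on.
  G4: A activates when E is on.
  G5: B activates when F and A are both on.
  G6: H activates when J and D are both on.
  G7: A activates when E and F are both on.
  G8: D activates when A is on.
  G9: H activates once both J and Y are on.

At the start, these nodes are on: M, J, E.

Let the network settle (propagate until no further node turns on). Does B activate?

No

B would need F and A (G5), but F never turns on.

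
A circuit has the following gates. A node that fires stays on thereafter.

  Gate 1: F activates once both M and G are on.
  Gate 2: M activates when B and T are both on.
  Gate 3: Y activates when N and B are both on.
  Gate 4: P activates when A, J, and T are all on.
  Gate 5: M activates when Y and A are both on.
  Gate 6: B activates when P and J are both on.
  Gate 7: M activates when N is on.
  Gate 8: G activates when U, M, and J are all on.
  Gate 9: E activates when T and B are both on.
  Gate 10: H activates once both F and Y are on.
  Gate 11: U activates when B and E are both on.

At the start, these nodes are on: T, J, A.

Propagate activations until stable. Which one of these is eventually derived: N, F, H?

F

A, J, and T are on, so P activates (Gate 4).
Gate 6: P and J on → B on.
Gate 9: T and B on → E on.
Gate 2: B and T on → M on.
B and E are on, so U activates (Gate 11).
U, M, and J are on, so G activates (Gate 8).
Gate 1: M and G on → F on.
No rule produces N, and it is not given. H would need F and Y (Gate 10), but Y never turns on.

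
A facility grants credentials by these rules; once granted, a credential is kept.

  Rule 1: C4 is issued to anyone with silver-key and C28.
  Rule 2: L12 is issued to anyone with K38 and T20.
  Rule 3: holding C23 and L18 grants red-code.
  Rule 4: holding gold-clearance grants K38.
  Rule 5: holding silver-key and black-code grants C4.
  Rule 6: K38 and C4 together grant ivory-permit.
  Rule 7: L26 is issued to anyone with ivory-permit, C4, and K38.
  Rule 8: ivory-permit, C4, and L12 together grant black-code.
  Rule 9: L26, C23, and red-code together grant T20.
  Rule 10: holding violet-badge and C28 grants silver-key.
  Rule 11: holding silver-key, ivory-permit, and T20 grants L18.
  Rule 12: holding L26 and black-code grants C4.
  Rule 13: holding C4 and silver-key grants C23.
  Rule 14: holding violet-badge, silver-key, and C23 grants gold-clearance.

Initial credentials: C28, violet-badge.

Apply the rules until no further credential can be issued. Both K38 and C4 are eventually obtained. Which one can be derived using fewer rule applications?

C4: Holding violet-badge and C28 grants silver-key (Rule 10). Holding silver-key and C28 grants C4 (Rule 1). [2 rule applications]
K38: Holding violet-badge and C28 grants silver-key (Rule 10). Holding silver-key and C28 grants C4 (Rule 1). Holding C4 and silver-key grants C23 (Rule 13). Holding violet-badge, silver-key, and C23 grants gold-clearance (Rule 14). Holding gold-clearance grants K38 (Rule 4). [5 rule applications]
C4 needs fewer.

C4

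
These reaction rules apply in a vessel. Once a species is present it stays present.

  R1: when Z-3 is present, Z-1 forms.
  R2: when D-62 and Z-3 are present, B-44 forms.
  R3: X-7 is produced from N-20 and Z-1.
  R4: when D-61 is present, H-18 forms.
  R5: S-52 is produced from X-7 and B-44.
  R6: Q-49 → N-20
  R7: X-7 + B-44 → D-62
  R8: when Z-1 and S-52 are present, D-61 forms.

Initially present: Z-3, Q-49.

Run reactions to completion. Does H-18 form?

No

H-18 would need D-61 (R4), but D-61 never forms.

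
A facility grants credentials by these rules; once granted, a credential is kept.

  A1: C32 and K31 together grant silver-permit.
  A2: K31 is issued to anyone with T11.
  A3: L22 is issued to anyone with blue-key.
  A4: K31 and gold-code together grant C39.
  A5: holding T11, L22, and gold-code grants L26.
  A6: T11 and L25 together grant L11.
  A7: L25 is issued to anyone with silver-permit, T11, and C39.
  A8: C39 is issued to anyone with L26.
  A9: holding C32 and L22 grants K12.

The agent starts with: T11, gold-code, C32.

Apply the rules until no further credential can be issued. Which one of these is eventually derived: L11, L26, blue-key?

Holding T11 grants K31 (A2).
Holding C32 and K31 grants silver-permit (A1).
Holding K31 and gold-code grants C39 (A4).
Holding silver-permit, T11, and C39 grants L25 (A7).
Holding T11 and L25 grants L11 (A6).
No rule produces blue-key, and it is not given. L26 would need T11, L22, and gold-code (A5), but L22 is never granted.

L11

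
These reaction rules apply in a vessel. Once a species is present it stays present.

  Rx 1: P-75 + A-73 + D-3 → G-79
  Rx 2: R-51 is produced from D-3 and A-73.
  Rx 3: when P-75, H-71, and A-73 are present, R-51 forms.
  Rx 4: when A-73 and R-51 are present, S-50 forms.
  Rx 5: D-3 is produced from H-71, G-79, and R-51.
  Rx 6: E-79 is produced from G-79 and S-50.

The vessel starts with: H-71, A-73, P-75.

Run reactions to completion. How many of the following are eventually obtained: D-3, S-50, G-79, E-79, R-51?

P-75, H-71, and A-73 present → R-51 forms (Rx 3).
A-73 and R-51 present → S-50 forms (Rx 4).
D-3 would need H-71, G-79, and R-51 (Rx 5), but G-79 never forms.
S-50: reached.
G-79 would need P-75, A-73, and D-3 (Rx 1), but D-3 never forms.
E-79 would need G-79 and S-50 (Rx 6), but G-79 never forms.
R-51: reached.
Reached: S-50 and R-51 — 2 of the 5.

2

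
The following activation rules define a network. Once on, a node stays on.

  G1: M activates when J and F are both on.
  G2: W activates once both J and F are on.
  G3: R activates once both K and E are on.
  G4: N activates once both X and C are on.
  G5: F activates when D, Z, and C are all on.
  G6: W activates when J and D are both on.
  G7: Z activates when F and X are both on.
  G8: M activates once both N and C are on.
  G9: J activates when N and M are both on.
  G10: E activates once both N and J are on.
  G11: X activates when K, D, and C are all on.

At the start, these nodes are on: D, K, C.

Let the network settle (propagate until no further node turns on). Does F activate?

No

F would need D, Z, and C (G5), but Z never turns on.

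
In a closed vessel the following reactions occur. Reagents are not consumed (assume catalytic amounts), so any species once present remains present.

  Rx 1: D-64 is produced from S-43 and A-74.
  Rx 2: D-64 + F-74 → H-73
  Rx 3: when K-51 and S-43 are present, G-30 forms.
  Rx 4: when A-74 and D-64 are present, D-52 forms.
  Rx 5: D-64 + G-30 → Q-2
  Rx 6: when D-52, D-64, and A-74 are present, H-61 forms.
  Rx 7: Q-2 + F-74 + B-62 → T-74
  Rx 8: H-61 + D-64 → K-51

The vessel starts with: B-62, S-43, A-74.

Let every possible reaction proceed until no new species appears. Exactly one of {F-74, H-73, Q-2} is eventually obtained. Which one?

S-43 and A-74 present → D-64 forms (Rx 1).
A-74 and D-64 present → D-52 forms (Rx 4).
D-52, D-64, and A-74 present → H-61 forms (Rx 6).
H-61 and D-64 present → K-51 forms (Rx 8).
K-51 and S-43 present → G-30 forms (Rx 3).
D-64 and G-30 present → Q-2 forms (Rx 5).
H-73 would need D-64 and F-74 (Rx 2), but F-74 never forms. No rule produces F-74, and it is not given.

Q-2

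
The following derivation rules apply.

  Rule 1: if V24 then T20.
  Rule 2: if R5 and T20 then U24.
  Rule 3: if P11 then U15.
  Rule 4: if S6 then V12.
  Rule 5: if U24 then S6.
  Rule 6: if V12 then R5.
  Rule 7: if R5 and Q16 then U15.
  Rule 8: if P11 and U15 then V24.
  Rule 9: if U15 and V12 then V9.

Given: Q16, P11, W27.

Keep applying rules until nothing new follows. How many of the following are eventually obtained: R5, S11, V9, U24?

R5 would need V12 (Rule 6), but V12 is never established.
No rule produces S11, and it is not given.
V9 would need U15 and V12 (Rule 9), but V12 is never established.
U24 would need R5 and T20 (Rule 2), but R5 is never established.
None of the 4 are reached.

0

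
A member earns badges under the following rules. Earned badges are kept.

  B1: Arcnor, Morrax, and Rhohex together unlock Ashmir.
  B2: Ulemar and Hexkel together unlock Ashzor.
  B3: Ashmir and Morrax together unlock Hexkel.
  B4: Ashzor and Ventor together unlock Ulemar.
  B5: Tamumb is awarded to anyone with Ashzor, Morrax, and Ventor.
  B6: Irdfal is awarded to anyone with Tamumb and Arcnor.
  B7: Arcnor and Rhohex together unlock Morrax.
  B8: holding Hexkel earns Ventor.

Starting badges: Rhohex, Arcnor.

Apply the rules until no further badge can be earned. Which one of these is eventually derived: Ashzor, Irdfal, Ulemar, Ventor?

Ventor

With Arcnor and Rhohex, Morrax is earned (B7).
With Arcnor, Morrax, and Rhohex, Ashmir is earned (B1).
With Ashmir and Morrax, Hexkel is earned (B3).
With Hexkel, Ventor is earned (B8).
Irdfal would need Tamumb and Arcnor (B6), but Tamumb is never earned. Ulemar would need Ashzor and Ventor (B4), but Ashzor is never earned. Ashzor would need Ulemar and Hexkel (B2), but Ulemar is never earned.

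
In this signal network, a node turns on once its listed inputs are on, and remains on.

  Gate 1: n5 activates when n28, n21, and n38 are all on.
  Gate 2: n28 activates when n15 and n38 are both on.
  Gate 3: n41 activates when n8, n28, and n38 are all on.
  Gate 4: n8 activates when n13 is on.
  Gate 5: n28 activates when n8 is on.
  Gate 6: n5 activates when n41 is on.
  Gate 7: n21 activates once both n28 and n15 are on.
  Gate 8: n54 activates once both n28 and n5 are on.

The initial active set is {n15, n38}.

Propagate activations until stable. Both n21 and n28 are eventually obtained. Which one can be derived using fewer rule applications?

n28: Gate 2: n15 and n38 on → n28 on. [1 rule application]
n21: n15 and n38 are on, so n28 activates (Gate 2). Gate 7: n28 and n15 on → n21 on. [2 rule applications]
n28 needs fewer.

n28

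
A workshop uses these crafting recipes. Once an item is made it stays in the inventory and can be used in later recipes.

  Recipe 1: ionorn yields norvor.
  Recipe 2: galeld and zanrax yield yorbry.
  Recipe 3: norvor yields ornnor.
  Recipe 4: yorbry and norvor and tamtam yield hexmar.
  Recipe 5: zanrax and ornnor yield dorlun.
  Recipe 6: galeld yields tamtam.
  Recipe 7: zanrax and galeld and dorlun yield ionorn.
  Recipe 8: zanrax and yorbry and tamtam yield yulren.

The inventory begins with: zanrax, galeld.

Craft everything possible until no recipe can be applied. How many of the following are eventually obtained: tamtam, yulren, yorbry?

3

galeld → tamtam (Recipe 6).
Using Recipe 2, galeld and zanrax make yorbry.
zanrax and yorbry and tamtam → yulren (Recipe 8).
tamtam: reached.
yulren: reached.
yorbry: reached.
All 3 are reached.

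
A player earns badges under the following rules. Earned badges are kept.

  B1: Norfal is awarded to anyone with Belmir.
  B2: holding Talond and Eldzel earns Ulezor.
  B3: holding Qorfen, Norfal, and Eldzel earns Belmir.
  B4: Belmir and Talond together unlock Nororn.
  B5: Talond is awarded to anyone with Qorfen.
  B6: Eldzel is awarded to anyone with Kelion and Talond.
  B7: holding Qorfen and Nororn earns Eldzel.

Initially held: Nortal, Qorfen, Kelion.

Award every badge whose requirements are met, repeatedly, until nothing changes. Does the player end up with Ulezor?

With Qorfen, Talond is earned (B5).
With Kelion and Talond, Eldzel is earned (B6).
With Talond and Eldzel, Ulezor is earned (B2).

Yes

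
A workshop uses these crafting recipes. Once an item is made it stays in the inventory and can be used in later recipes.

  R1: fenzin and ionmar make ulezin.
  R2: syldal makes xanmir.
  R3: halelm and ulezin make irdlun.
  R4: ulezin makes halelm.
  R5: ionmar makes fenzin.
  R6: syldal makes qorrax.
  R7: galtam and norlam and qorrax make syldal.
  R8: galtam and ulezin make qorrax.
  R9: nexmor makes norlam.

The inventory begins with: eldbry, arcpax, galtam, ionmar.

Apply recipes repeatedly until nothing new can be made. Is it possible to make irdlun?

Yes

Using R5, ionmar makes fenzin.
fenzin and ionmar → ulezin (R1).
ulezin → halelm (R4).
Using R3, halelm and ulezin make irdlun.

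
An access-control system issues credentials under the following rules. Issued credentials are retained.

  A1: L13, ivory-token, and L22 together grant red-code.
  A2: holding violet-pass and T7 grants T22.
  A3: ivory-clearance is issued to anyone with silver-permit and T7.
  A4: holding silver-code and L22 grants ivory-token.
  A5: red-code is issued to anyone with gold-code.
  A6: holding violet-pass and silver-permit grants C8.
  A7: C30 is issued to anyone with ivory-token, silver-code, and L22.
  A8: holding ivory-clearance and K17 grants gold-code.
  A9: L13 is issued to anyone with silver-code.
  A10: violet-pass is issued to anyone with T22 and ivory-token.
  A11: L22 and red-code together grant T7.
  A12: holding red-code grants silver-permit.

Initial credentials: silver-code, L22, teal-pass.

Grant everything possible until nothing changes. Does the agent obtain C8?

No

C8 would need violet-pass and silver-permit (A6), but violet-pass is never granted.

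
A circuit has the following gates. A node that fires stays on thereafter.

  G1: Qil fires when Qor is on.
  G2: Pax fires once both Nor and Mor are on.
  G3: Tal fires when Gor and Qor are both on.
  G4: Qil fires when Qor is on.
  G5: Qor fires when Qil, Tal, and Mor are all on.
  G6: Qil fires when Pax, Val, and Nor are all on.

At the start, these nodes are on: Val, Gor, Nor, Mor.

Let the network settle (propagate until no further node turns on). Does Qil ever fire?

Yes

G2: Nor and Mor on → Pax on.
G6: Pax, Val, and Nor on → Qil on.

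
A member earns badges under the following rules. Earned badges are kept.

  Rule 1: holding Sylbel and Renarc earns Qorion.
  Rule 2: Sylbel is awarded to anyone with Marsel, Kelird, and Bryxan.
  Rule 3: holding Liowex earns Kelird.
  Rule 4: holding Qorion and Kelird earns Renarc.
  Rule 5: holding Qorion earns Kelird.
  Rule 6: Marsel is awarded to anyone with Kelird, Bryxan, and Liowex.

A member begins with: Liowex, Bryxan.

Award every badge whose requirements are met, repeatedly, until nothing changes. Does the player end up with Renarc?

No

Renarc would need Qorion and Kelird (Rule 4), but Qorion is never earned.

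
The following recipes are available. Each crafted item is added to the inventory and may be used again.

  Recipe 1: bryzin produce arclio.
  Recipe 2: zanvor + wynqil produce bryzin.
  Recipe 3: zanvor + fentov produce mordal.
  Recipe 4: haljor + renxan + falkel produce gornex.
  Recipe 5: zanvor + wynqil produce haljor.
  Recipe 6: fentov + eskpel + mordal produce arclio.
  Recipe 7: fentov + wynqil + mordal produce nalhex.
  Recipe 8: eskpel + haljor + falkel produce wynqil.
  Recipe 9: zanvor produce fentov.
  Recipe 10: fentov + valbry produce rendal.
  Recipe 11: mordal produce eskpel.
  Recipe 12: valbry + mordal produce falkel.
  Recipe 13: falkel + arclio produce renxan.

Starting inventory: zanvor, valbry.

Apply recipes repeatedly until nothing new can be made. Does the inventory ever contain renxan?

Yes

Using Recipe 9, zanvor makes fentov.
zanvor + fentov → mordal (Recipe 3).
mordal → eskpel (Recipe 11).
Using Recipe 12, valbry and mordal make falkel.
Using Recipe 6, fentov, eskpel, and mordal make arclio.
falkel + arclio → renxan (Recipe 13).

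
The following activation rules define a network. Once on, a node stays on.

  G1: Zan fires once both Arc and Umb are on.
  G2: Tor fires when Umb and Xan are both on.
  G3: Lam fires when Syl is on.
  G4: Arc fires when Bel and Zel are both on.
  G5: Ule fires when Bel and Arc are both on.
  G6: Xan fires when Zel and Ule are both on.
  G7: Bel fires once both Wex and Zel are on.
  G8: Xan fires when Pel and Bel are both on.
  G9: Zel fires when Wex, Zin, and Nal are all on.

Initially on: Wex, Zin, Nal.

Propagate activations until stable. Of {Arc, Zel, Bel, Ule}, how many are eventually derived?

4

Wex, Zin, and Nal are on, so Zel fires (G9).
G7: Wex and Zel on → Bel on.
Bel and Zel are on, so Arc fires (G4).
Bel and Arc are on, so Ule fires (G5).
Arc: reached.
Zel: reached.
Bel: reached.
Ule: reached.
All 4 are reached.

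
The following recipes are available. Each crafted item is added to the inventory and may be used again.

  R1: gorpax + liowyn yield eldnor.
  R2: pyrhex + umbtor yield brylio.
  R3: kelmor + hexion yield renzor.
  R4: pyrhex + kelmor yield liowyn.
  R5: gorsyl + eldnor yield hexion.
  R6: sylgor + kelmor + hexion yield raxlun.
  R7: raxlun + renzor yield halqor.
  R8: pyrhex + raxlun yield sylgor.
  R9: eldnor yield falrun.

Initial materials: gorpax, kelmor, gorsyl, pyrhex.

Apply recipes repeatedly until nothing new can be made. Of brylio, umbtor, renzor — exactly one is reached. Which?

pyrhex + kelmor → liowyn (R4).
Using R1, gorpax and liowyn make eldnor.
gorsyl + eldnor → hexion (R5).
Using R3, kelmor and hexion make renzor.
brylio would need pyrhex and umbtor (R2), but umbtor is never obtained. No rule produces umbtor, and it is not given.

renzor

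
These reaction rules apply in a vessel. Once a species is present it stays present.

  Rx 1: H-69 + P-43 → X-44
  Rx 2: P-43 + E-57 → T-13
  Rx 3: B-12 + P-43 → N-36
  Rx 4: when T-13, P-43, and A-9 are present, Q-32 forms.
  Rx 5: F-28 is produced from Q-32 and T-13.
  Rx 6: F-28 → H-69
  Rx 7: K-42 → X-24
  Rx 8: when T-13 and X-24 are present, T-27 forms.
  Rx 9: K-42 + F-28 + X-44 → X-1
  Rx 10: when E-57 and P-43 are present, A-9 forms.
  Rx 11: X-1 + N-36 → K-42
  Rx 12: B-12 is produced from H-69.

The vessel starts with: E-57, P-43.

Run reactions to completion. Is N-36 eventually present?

E-57 and P-43 present → A-9 forms (Rx 10).
P-43 and E-57 present → T-13 forms (Rx 2).
T-13, P-43, and A-9 present → Q-32 forms (Rx 4).
Q-32 and T-13 present → F-28 forms (Rx 5).
F-28 present → H-69 forms (Rx 6).
H-69 present → B-12 forms (Rx 12).
B-12 and P-43 present → N-36 forms (Rx 3).

Yes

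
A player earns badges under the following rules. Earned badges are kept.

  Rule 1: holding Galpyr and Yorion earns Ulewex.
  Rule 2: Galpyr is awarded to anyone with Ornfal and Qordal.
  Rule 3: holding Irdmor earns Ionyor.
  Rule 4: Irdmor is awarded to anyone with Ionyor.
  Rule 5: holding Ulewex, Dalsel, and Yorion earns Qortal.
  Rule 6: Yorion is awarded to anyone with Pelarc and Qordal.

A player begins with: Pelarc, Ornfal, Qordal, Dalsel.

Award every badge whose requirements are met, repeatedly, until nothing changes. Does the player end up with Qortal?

With Ornfal and Qordal, Galpyr is earned (Rule 2).
With Pelarc and Qordal, Yorion is earned (Rule 6).
With Galpyr and Yorion, Ulewex is earned (Rule 1).
With Ulewex, Dalsel, and Yorion, Qortal is earned (Rule 5).

Yes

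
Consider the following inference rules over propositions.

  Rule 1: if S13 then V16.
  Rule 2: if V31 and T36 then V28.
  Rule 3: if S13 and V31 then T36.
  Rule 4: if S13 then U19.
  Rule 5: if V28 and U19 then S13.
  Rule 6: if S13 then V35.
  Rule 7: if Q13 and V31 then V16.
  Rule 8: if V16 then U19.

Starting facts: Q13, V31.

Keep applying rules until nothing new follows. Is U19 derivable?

Q13 and V31 hold, so V16 follows (Rule 7).
From V16, Rule 8 gives U19.

Yes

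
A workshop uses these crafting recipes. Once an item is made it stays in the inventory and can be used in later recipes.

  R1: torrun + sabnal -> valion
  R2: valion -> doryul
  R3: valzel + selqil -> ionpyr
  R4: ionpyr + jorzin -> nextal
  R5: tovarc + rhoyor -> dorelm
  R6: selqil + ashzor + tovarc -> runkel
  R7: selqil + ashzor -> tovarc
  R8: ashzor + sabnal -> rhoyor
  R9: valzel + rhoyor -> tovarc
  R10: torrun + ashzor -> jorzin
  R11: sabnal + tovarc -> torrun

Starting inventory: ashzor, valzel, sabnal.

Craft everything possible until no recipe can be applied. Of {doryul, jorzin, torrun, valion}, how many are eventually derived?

4

Using R8, ashzor and sabnal make rhoyor.
Using R9, valzel and rhoyor make tovarc.
Using R11, sabnal and tovarc make torrun.
Using R10, torrun and ashzor make jorzin.
torrun + sabnal -> valion (R1).
valion -> doryul (R2).
doryul: reached.
jorzin: reached.
torrun: reached.
valion: reached.
All 4 are reached.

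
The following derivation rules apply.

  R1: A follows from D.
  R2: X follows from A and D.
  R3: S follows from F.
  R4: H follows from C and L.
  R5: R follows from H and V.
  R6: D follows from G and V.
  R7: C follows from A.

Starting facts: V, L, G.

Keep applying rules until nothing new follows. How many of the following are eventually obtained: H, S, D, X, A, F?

G and V hold, so D follows (R6).
D holds, so A follows (R1).
A holds, so C follows (R7).
A and D hold, so X follows (R2).
C and L hold, so H follows (R4).
H: reached.
S would need F (R3), but F is never established.
D: reached.
X: reached.
A: reached.
No rule produces F, and it is not given.
Reached: H, D, X, and A — 4 of the 6.

4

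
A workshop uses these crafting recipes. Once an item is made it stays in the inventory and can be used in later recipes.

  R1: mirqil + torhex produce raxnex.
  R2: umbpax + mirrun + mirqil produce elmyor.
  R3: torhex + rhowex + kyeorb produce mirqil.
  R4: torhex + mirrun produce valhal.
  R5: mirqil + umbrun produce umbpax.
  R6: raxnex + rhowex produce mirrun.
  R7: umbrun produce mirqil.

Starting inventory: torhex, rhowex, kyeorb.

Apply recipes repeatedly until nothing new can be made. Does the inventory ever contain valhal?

torhex + rhowex + kyeorb → mirqil (R3).
Using R1, mirqil and torhex make raxnex.
raxnex + rhowex → mirrun (R6).
torhex + mirrun → valhal (R4).

Yes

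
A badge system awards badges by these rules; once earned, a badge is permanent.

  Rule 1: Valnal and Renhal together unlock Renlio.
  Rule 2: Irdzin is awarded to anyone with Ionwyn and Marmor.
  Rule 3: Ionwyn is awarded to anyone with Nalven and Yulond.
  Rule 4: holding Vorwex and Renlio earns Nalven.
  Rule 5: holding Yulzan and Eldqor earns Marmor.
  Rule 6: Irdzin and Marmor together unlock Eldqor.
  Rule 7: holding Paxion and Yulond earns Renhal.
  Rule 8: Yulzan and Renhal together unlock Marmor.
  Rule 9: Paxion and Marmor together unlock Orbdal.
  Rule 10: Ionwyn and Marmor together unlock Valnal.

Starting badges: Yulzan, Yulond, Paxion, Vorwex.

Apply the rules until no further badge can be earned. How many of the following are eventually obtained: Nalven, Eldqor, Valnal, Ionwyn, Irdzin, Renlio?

Nalven would need Vorwex and Renlio (Rule 4), but Renlio is never earned.
Eldqor would need Irdzin and Marmor (Rule 6), but Irdzin is never earned.
Valnal would need Ionwyn and Marmor (Rule 10), but Ionwyn is never earned.
Ionwyn would need Nalven and Yulond (Rule 3), but Nalven is never earned.
Irdzin would need Ionwyn and Marmor (Rule 2), but Ionwyn is never earned.
Renlio would need Valnal and Renhal (Rule 1), but Valnal is never earned.
None of the 6 are reached.

0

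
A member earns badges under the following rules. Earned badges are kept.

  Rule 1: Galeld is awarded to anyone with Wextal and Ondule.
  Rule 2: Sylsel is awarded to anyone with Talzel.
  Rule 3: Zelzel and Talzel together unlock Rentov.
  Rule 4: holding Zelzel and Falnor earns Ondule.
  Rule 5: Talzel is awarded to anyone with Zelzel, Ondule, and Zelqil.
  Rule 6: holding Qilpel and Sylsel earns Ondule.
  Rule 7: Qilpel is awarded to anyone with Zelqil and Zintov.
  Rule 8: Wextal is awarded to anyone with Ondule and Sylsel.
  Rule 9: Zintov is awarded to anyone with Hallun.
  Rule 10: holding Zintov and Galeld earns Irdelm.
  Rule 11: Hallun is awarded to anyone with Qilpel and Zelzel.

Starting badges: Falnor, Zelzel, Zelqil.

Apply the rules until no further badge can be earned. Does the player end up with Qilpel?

Qilpel would need Zelqil and Zintov (Rule 7), but Zintov is never earned.

No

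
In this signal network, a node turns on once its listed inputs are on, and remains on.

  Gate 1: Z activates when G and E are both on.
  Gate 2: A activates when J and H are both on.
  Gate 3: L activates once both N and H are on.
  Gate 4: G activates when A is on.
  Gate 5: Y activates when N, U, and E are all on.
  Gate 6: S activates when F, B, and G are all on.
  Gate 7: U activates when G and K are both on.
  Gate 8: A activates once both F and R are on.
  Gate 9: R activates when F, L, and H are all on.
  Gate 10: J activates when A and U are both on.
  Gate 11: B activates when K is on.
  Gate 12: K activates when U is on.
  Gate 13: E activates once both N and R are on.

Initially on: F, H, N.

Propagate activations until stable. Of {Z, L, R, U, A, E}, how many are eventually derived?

5

Gate 3: N and H on → L on.
Gate 9: F, L, and H on → R on.
N and R are on, so E activates (Gate 13).
Gate 8: F and R on → A on.
Gate 4: A on → G on.
Gate 1: G and E on → Z on.
Z: reached.
L: reached.
R: reached.
U would need G and K (Gate 7), but K never turns on.
A: reached.
E: reached.
Reached: Z, L, R, A, and E — 5 of the 6.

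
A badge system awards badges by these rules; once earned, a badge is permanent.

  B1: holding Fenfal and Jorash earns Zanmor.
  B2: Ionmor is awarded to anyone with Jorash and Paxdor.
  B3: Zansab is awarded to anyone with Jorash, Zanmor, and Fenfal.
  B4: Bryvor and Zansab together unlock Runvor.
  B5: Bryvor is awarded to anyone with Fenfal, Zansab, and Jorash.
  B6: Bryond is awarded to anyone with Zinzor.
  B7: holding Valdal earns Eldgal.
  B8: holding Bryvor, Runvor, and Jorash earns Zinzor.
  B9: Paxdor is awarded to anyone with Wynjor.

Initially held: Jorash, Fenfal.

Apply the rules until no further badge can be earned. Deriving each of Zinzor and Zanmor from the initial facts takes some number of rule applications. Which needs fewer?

Zanmor

Zanmor: With Fenfal and Jorash, Zanmor is earned (B1). [1 rule application]
Zinzor: With Fenfal and Jorash, Zanmor is earned (B1). With Jorash, Zanmor, and Fenfal, Zansab is earned (B3). With Fenfal, Zansab, and Jorash, Bryvor is earned (B5). With Bryvor and Zansab, Runvor is earned (B4). With Bryvor, Runvor, and Jorash, Zinzor is earned (B8). [5 rule applications]
Zanmor needs fewer.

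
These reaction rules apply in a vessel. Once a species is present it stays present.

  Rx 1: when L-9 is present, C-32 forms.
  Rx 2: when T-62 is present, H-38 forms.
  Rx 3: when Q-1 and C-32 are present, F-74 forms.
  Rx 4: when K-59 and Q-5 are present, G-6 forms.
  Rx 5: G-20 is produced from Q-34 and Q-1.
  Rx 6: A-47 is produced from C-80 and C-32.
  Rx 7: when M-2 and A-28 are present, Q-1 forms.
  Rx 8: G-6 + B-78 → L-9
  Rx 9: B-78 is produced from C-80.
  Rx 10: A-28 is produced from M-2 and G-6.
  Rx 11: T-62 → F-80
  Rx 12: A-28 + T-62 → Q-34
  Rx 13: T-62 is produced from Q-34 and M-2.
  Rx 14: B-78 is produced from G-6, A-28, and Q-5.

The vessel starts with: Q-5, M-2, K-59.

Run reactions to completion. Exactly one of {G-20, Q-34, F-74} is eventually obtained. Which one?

K-59 and Q-5 present → G-6 forms (Rx 4).
M-2 and G-6 present → A-28 forms (Rx 10).
M-2 and A-28 present → Q-1 forms (Rx 7).
G-6, A-28, and Q-5 present → B-78 forms (Rx 14).
G-6 and B-78 present → L-9 forms (Rx 8).
L-9 present → C-32 forms (Rx 1).
Q-1 and C-32 present → F-74 forms (Rx 3).
Q-34 would need A-28 and T-62 (Rx 12), but T-62 never forms. G-20 would need Q-34 and Q-1 (Rx 5), but Q-34 never forms.

F-74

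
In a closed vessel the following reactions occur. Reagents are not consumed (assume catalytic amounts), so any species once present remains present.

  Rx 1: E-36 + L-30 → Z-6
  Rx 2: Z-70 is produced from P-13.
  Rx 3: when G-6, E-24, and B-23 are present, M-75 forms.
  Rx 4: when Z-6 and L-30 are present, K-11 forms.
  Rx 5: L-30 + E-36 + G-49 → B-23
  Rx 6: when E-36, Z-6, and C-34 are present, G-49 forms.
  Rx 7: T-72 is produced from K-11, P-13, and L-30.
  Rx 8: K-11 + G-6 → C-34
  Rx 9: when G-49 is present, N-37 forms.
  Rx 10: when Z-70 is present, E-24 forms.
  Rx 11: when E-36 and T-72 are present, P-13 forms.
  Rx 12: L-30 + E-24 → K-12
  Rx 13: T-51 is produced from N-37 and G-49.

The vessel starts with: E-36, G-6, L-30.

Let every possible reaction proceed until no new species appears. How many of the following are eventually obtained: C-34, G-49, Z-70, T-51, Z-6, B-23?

5

E-36 and L-30 present → Z-6 forms (Rx 1).
Z-6 and L-30 present → K-11 forms (Rx 4).
K-11 and G-6 present → C-34 forms (Rx 8).
E-36, Z-6, and C-34 present → G-49 forms (Rx 6).
L-30, E-36, and G-49 present → B-23 forms (Rx 5).
G-49 present → N-37 forms (Rx 9).
N-37 and G-49 present → T-51 forms (Rx 13).
C-34: reached.
G-49: reached.
Z-70 would need P-13 (Rx 2), but P-13 never forms.
T-51: reached.
Z-6: reached.
B-23: reached.
Reached: C-34, G-49, T-51, Z-6, and B-23 — 5 of the 6.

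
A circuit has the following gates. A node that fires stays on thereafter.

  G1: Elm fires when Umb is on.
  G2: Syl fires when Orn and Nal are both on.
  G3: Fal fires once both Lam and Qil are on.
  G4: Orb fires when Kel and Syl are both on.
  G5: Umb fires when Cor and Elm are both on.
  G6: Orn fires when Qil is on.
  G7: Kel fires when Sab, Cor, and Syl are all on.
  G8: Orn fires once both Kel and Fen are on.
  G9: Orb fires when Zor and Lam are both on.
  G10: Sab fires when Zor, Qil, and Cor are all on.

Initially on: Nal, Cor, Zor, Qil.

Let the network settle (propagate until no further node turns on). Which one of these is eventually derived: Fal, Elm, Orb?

Orb

Qil is on, so Orn fires (G6).
Zor, Qil, and Cor are on, so Sab fires (G10).
G2: Orn and Nal on → Syl on.
G7: Sab, Cor, and Syl on → Kel on.
G4: Kel and Syl on → Orb on.
Elm would need Umb (G1), but Umb never turns on. Fal would need Lam and Qil (G3), but Lam never turns on.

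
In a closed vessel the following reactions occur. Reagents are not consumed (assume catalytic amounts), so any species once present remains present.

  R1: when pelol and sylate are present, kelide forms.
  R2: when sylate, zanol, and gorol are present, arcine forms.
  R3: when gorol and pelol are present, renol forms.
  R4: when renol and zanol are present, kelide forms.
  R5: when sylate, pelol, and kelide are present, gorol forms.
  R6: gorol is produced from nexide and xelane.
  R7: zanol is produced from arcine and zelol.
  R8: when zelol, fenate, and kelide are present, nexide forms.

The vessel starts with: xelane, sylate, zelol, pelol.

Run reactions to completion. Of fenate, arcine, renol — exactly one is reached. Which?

renol

pelol and sylate present → kelide forms (R1).
sylate, pelol, and kelide present → gorol forms (R5).
gorol and pelol present → renol forms (R3).
No rule produces fenate, and it is not given. arcine would need sylate, zanol, and gorol (R2), but zanol never forms.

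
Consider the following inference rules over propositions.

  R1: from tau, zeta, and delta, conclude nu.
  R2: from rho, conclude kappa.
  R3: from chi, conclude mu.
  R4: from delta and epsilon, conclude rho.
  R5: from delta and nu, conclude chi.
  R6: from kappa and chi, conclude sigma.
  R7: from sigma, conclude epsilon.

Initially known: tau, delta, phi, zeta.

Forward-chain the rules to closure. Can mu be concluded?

Yes

tau, zeta, and delta hold, so nu follows (R1).
From delta and nu, R5 gives chi.
chi holds, so mu follows (R3).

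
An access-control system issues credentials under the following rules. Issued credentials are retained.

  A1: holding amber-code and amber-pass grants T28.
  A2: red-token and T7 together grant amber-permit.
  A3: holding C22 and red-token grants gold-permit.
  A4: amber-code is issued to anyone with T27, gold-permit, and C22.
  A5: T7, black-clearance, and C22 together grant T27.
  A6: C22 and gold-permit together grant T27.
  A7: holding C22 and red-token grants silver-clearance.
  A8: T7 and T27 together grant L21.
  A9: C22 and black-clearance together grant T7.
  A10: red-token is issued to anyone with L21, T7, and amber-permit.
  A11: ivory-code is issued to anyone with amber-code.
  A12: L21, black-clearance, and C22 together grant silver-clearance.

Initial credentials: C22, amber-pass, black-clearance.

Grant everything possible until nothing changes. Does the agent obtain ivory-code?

ivory-code would need amber-code (A11), but amber-code is never granted.

No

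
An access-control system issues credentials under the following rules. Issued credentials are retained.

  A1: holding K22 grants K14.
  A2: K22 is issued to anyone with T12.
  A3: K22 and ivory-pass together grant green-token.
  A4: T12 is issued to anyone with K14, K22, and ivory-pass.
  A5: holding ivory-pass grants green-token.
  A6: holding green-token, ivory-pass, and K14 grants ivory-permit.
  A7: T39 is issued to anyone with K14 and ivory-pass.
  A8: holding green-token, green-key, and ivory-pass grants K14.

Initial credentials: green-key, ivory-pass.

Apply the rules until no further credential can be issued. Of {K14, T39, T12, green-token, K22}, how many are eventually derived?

3

Holding ivory-pass grants green-token (A5).
Holding green-token, green-key, and ivory-pass grants K14 (A8).
Holding K14 and ivory-pass grants T39 (A7).
K14: reached.
T39: reached.
T12 would need K14, K22, and ivory-pass (A4), but K22 is never granted.
green-token: reached.
K22 would need T12 (A2), but T12 is never granted.
Reached: K14, T39, and green-token — 3 of the 5.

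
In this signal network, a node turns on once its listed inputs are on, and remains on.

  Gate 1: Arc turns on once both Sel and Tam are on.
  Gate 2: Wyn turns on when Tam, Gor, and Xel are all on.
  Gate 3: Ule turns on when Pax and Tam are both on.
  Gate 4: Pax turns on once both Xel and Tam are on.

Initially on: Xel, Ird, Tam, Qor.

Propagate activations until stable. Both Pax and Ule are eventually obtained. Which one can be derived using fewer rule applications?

Pax

Pax: Gate 4: Xel and Tam on → Pax on. [1 rule application]
Ule: Xel and Tam are on, so Pax turns on (Gate 4). Pax and Tam are on, so Ule turns on (Gate 3). [2 rule applications]
Pax needs fewer.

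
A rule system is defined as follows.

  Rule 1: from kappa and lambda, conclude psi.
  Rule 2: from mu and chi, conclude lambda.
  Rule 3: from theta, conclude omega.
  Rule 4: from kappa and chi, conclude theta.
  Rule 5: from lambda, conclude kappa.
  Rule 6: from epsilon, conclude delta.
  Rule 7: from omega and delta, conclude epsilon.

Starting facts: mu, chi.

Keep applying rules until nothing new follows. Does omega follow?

mu and chi hold, so lambda follows (Rule 2).
From lambda, Rule 5 gives kappa.
kappa and chi hold, so theta follows (Rule 4).
theta holds, so omega follows (Rule 3).

Yes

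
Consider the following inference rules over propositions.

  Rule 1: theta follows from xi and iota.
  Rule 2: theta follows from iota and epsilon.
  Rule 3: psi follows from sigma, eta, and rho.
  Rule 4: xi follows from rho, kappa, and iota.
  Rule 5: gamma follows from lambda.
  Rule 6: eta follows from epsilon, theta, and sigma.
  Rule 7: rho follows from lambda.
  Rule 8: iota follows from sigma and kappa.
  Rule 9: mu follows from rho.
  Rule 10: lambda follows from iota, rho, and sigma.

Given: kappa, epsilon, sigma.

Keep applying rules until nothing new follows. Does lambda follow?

No

lambda would need iota, rho, and sigma (Rule 10), but rho is never established.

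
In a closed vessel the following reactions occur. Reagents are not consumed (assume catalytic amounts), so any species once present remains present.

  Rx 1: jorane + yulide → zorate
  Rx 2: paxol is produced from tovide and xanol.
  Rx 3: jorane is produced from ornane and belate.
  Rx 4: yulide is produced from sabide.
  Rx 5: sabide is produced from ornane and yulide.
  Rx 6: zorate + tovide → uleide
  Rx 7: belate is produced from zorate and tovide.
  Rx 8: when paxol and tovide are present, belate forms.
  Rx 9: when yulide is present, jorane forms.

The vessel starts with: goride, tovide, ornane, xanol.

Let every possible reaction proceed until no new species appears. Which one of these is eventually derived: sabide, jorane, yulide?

tovide and xanol present → paxol forms (Rx 2).
paxol and tovide present → belate forms (Rx 8).
ornane and belate present → jorane forms (Rx 3).
sabide would need ornane and yulide (Rx 5), but yulide never forms. yulide would need sabide (Rx 4), but sabide never forms.

jorane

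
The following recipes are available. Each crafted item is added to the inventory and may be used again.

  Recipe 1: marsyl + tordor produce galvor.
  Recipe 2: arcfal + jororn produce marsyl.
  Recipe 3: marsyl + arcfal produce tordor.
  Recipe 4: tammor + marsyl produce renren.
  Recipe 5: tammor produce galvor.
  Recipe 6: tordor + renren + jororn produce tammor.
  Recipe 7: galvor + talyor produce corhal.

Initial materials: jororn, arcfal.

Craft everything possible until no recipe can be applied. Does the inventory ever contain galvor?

Using Recipe 2, arcfal and jororn make marsyl.
marsyl + arcfal → tordor (Recipe 3).
Using Recipe 1, marsyl and tordor make galvor.

Yes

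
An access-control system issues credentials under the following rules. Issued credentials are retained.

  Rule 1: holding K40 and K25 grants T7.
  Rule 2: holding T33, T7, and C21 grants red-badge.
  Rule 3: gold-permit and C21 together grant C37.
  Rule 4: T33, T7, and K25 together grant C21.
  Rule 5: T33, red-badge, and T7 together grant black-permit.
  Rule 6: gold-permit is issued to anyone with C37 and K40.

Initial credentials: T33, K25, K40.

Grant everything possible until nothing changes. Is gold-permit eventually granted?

No

gold-permit would need C37 and K40 (Rule 6), but C37 is never granted.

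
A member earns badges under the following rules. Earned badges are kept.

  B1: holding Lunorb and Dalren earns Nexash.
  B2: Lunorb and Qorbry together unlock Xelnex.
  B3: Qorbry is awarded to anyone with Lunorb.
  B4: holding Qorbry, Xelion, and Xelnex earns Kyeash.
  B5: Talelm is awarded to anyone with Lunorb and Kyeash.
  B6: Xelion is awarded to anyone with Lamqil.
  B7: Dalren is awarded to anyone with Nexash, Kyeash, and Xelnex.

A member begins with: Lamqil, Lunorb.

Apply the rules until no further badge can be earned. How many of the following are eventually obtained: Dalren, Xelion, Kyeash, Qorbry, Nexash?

With Lamqil, Xelion is earned (B6).
With Lunorb, Qorbry is earned (B3).
With Lunorb and Qorbry, Xelnex is earned (B2).
With Qorbry, Xelion, and Xelnex, Kyeash is earned (B4).
Dalren would need Nexash, Kyeash, and Xelnex (B7), but Nexash is never earned.
Xelion: reached.
Kyeash: reached.
Qorbry: reached.
Nexash would need Lunorb and Dalren (B1), but Dalren is never earned.
Reached: Xelion, Kyeash, and Qorbry — 3 of the 5.

3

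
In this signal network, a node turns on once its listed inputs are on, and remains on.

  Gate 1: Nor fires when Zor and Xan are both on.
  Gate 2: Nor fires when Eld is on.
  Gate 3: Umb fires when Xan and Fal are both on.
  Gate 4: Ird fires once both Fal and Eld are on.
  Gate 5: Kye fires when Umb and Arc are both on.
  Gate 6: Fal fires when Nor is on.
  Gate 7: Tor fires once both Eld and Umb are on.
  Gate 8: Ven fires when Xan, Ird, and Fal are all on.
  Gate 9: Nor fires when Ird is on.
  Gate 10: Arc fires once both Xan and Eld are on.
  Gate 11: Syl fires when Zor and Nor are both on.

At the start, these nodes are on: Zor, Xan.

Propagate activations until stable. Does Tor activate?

Tor would need Eld and Umb (Gate 7), but Eld never turns on.

No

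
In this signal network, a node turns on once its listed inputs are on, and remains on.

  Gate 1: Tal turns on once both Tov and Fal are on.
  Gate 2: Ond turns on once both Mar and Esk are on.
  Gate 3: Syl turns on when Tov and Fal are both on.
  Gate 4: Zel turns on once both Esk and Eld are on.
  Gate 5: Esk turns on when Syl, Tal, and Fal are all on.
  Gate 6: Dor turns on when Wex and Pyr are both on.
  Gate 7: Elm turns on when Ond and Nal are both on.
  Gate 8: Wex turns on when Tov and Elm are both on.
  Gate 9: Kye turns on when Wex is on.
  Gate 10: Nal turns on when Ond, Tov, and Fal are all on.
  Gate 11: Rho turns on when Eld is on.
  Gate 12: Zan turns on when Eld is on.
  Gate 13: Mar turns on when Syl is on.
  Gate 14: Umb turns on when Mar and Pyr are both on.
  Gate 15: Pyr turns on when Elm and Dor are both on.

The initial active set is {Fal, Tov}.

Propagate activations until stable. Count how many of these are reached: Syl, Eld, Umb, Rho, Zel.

1

Gate 3: Tov and Fal on → Syl on.
Syl: reached.
No rule produces Eld, and it is not given.
Umb would need Mar and Pyr (Gate 14), but Pyr never turns on.
Rho would need Eld (Gate 11), but Eld never turns on.
Zel would need Esk and Eld (Gate 4), but Eld never turns on.
Reached: Syl — 1 of the 5.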